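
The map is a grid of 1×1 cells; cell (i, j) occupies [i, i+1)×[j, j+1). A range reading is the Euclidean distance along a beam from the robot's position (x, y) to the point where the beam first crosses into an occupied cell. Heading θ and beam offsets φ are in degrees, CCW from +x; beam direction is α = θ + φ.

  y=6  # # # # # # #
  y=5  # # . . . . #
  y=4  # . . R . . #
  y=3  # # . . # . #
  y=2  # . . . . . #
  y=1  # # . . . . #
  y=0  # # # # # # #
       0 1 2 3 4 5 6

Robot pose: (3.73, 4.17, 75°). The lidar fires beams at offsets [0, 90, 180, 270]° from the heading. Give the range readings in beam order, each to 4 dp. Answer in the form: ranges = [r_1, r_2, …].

beam 1: φ=0°, α=75°
  cosα=0.2588 sinα=0.9659 | (3,4) | tMaxX 1.0432 tMaxY 0.8593 | tΔX 3.8637 tΔY 1.0353
    t=0.8593 [y] (3,5)
    t=1.0432 [x] (4,5)
    t=1.8946 [y] (4,6) — stop
  → r_1 = 1.8946
beam 2: φ=90°, α=165°
  cosα=-0.9659 sinα=0.2588 | (3,4) | tMaxX 0.7558 tMaxY 3.2069 | tΔX 1.0353 tΔY 3.8637
    t=0.7558 [x] (2,4)
    t=1.7910 [x] (1,4)
    t=2.8263 [x] (0,4) — stop
  → r_2 = 2.8263
beam 3: φ=180°, α=255°
  cosα=-0.2588 sinα=-0.9659 | (3,4) | tMaxX 2.8205 tMaxY 0.1760 | tΔX 3.8637 tΔY 1.0353
    t=0.1760 [y] (3,3)
    t=1.2113 [y] (3,2)
    t=2.2465 [y] (3,1)
    t=2.8205 [x] (2,1)
    t=3.2818 [y] (2,0) — stop
  → r_3 = 3.2818
beam 4: φ=270°, α=345°
  cosα=0.9659 sinα=-0.2588 | (3,4) | tMaxX 0.2795 tMaxY 0.6568 | tΔX 1.0353 tΔY 3.8637
    t=0.2795 [x] (4,4)
    t=0.6568 [y] (4,3) — stop
  → r_4 = 0.6568

ranges = [1.8946, 2.8263, 3.2818, 0.6568]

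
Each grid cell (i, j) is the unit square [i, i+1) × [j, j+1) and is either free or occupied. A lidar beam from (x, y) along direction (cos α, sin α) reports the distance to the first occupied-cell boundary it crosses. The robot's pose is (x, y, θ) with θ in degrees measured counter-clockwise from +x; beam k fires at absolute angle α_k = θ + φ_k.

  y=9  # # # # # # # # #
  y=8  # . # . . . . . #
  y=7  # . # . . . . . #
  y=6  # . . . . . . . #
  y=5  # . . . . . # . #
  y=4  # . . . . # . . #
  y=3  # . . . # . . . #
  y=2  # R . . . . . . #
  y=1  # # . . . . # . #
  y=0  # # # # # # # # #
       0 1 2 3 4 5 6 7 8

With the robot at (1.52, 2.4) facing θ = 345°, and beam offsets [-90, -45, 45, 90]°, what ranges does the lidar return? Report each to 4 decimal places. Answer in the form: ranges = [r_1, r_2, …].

beam 1: φ=-90°, α=255°
  dir = (cos 255°, sin 255°) = (-0.2588, -0.9659); from cell (1,2)
  next x-line at t=2.0091, next y-line at t=0.4141; Δt_x=3.8637, Δt_y=1.0353
    y: enter (1,1) at t=0.4141 ← occupied
  → r_1 = 0.4141
beam 2: φ=-45°, α=300°
  dir = (cos 300°, sin 300°) = (0.5000, -0.8660); from cell (1,2)
  next x-line at t=0.9600, next y-line at t=0.4619; Δt_x=2.0000, Δt_y=1.1547
    y: enter (1,1) at t=0.4619 ← occupied
  → r_2 = 0.4619
beam 3: φ=45°, α=30°
  dir = (cos 30°, sin 30°) = (0.8660, 0.5000); from cell (1,2)
  next x-line at t=0.5543, next y-line at t=1.2000; Δt_x=1.1547, Δt_y=2.0000
    x: enter (2,2) at t=0.5543
    y: enter (2,3) at t=1.2000
    x: enter (3,3) at t=1.7090
    x: enter (4,3) at t=2.8637 ← occupied
  → r_3 = 2.8637
beam 4: φ=90°, α=75°
  dir = (cos 75°, sin 75°) = (0.2588, 0.9659); from cell (1,2)
  next x-line at t=1.8546, next y-line at t=0.6212; Δt_x=3.8637, Δt_y=1.0353
    y: enter (1,3) at t=0.6212
    y: enter (1,4) at t=1.6564
    x: enter (2,4) at t=1.8546
    y: enter (2,5) at t=2.6917
    y: enter (2,6) at t=3.7270
    y: enter (2,7) at t=4.7623 ← occupied
  → r_4 = 4.7623

ranges = [0.4141, 0.4619, 2.8637, 4.7623]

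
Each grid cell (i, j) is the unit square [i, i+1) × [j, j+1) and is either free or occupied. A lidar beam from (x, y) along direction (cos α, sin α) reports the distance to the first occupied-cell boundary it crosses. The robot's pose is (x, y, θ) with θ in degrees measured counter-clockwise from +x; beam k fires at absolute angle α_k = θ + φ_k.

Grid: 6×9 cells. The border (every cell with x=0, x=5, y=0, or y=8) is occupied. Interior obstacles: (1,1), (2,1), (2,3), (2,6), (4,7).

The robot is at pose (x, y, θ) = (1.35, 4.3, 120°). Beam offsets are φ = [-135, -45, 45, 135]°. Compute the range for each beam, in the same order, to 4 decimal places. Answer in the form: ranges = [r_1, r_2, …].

beam 1: φ=-135°, α=345°
  dir = (cos 345°, sin 345°) = (0.9659, -0.2588); from cell (1,4)
  next x-line at t=0.6729, next y-line at t=1.1591; Δt_x=1.0353, Δt_y=3.8637
    x: enter (2,4) at t=0.6729
    y: enter (2,3) at t=1.1591 ← occupied
  → r_1 = 1.1591
beam 2: φ=-45°, α=75°
  dir = (cos 75°, sin 75°) = (0.2588, 0.9659); from cell (1,4)
  next x-line at t=2.5114, next y-line at t=0.7247; Δt_x=3.8637, Δt_y=1.0353
    y: enter (1,5) at t=0.7247
    y: enter (1,6) at t=1.7600
    x: enter (2,6) at t=2.5114 ← occupied
  → r_2 = 2.5114
beam 3: φ=45°, α=165°
  dir = (cos 165°, sin 165°) = (-0.9659, 0.2588); from cell (1,4)
  next x-line at t=0.3623, next y-line at t=2.7046; Δt_x=1.0353, Δt_y=3.8637
    x: enter (0,4) at t=0.3623 ← occupied
  → r_3 = 0.3623
beam 4: φ=135°, α=255°
  dir = (cos 255°, sin 255°) = (-0.2588, -0.9659); from cell (1,4)
  next x-line at t=1.3523, next y-line at t=0.3106; Δt_x=3.8637, Δt_y=1.0353
    y: enter (1,3) at t=0.3106
    y: enter (1,2) at t=1.3459
    x: enter (0,2) at t=1.3523 ← occupied
  → r_4 = 1.3523

ranges = [1.1591, 2.5114, 0.3623, 1.3523]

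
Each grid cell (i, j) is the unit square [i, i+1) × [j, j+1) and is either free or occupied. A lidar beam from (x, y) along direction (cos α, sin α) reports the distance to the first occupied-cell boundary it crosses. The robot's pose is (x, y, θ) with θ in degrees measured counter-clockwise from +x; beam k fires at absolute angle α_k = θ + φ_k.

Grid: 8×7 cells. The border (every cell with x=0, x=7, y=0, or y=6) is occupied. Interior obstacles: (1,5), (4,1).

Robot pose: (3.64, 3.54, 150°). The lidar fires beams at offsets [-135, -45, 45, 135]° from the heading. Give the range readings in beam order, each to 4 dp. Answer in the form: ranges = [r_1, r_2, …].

beam 1: φ=-135°, α=15°
  d=(0.9659,0.2588)  start (3,3)  tX=0.3727 tY=1.7773  stride 1/|dx|=1.0353 1/|dy|=3.8637
    cross x-line → (4,3), t=0.3727
    cross x-line → (5,3), t=1.4080
    cross y-line → (5,4), t=1.7773
    cross x-line → (6,4), t=2.4433
    cross x-line → (7,4), t=3.4785 (wall)
  → r_1 = 3.4785
beam 2: φ=-45°, α=105°
  d=(-0.2588,0.9659)  start (3,3)  tX=2.4728 tY=0.4762  stride 1/|dx|=3.8637 1/|dy|=1.0353
    cross y-line → (3,4), t=0.4762
    cross y-line → (3,5), t=1.5115
    cross x-line → (2,5), t=2.4728
    cross y-line → (2,6), t=2.5468 (wall)
  → r_2 = 2.5468
beam 3: φ=45°, α=195°
  d=(-0.9659,-0.2588)  start (3,3)  tX=0.6626 tY=2.0864  stride 1/|dx|=1.0353 1/|dy|=3.8637
    cross x-line → (2,3), t=0.6626
    cross x-line → (1,3), t=1.6979
    cross y-line → (1,2), t=2.0864
    cross x-line → (0,2), t=2.7331 (wall)
  → r_3 = 2.7331
beam 4: φ=135°, α=285°
  d=(0.2588,-0.9659)  start (3,3)  tX=1.3909 tY=0.5590  stride 1/|dx|=3.8637 1/|dy|=1.0353
    cross y-line → (3,2), t=0.5590
    cross x-line → (4,2), t=1.3909
    cross y-line → (4,1), t=1.5943 (wall)
  → r_4 = 1.5943

ranges = [3.4785, 2.5468, 2.7331, 1.5943]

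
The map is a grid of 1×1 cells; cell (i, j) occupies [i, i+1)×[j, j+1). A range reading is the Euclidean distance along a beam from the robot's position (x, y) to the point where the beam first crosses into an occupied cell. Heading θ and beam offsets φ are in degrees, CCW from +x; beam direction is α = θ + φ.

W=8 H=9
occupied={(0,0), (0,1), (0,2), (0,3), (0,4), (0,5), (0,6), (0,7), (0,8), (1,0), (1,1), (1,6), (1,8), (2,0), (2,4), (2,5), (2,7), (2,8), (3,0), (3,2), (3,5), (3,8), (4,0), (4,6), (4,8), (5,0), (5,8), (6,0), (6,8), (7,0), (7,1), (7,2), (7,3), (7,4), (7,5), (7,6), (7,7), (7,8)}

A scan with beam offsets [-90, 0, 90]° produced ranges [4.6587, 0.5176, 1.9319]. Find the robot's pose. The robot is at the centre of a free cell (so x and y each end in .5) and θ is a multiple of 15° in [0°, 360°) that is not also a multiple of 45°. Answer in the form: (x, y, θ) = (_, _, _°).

(x, y, θ) = (6.5, 5.5, 345°)

The pose lattice has 34·16 = 544 candidates. Test each by forward raycasting.
  (5.5, 6.5, 60°): beam 1 = 1.7321 ≠ 4.6587 ✗
  (2.5, 1.5, 105°): beam 2 = 4.6587 ≠ 0.5176 ✗
  (2.5, 6.5, 240°): beam 1 = 0.5774 ≠ 4.6587 ✗
  …
  (6.5, 5.5, 345°): r_1=4.6587, r_2=0.5176, r_3=1.9319 — all match ✓
No second candidate reproduces the full scan.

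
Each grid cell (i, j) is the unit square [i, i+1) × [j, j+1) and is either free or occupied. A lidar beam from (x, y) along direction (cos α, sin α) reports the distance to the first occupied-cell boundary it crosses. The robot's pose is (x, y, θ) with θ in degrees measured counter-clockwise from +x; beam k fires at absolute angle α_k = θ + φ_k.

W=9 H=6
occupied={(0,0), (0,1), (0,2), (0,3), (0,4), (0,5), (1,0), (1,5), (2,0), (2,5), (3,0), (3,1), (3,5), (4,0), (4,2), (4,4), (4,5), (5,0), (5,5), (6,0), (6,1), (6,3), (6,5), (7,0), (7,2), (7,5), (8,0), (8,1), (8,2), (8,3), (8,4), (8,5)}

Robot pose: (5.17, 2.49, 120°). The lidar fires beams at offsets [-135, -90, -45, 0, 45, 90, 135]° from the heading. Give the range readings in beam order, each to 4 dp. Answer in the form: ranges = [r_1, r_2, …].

beam 1: φ=-135°, α=345°
  direction (0.9659, -0.2588); cell (5,2); t to first gridline: x 0.8593, y 1.8932 (then +1.0353 / +3.8637)
    (6,2) via x @ 0.8593
    (6,1) via y @ 1.8932  # hit
  → r_1 = 1.8932
beam 2: φ=-90°, α=30°
  direction (0.8660, 0.5000); cell (5,2); t to first gridline: x 0.9584, y 1.0200 (then +1.1547 / +2.0000)
    (6,2) via x @ 0.9584
    (6,3) via y @ 1.0200  # hit
  → r_2 = 1.0200
beam 3: φ=-45°, α=75°
  direction (0.2588, 0.9659); cell (5,2); t to first gridline: x 3.2069, y 0.5280 (then +3.8637 / +1.0353)
    (5,3) via y @ 0.5280
    (5,4) via y @ 1.5633
    (5,5) via y @ 2.5985  # hit
  → r_3 = 2.5985
beam 4: φ=0°, α=120°
  direction (-0.5000, 0.8660); cell (5,2); t to first gridline: x 0.3400, y 0.5889 (then +2.0000 / +1.1547)
    (4,2) via x @ 0.3400  # hit
  → r_4 = 0.3400
beam 5: φ=45°, α=165°
  direction (-0.9659, 0.2588); cell (5,2); t to first gridline: x 0.1760, y 1.9705 (then +1.0353 / +3.8637)
    (4,2) via x @ 0.1760  # hit
  → r_5 = 0.1760
beam 6: φ=90°, α=210°
  direction (-0.8660, -0.5000); cell (5,2); t to first gridline: x 0.1963, y 0.9800 (then +1.1547 / +2.0000)
    (4,2) via x @ 0.1963  # hit
  → r_6 = 0.1963
beam 7: φ=135°, α=255°
  direction (-0.2588, -0.9659); cell (5,2); t to first gridline: x 0.6568, y 0.5073 (then +3.8637 / +1.0353)
    (5,1) via y @ 0.5073
    (4,1) via x @ 0.6568
    (4,0) via y @ 1.5426  # hit
  → r_7 = 1.5426

ranges = [1.8932, 1.0200, 2.5985, 0.3400, 0.1760, 0.1963, 1.5426]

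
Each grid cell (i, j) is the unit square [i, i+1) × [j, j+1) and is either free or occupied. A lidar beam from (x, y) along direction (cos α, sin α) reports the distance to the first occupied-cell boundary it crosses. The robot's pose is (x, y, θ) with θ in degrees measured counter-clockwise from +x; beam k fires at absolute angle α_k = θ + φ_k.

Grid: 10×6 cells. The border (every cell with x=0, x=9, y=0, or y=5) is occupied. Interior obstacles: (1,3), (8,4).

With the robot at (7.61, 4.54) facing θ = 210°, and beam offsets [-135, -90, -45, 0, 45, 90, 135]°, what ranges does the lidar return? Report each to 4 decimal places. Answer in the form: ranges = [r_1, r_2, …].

beam 1: φ=-135°, α=75°
  dir = (cos 75°, sin 75°) = (0.2588, 0.9659); from cell (7,4)
  next x-line at t=1.5068, next y-line at t=0.4762; Δt_x=3.8637, Δt_y=1.0353
    y: enter (7,5) at t=0.4762 ← occupied
  → r_1 = 0.4762
beam 2: φ=-90°, α=120°
  dir = (cos 120°, sin 120°) = (-0.5000, 0.8660); from cell (7,4)
  next x-line at t=1.2200, next y-line at t=0.5312; Δt_x=2.0000, Δt_y=1.1547
    y: enter (7,5) at t=0.5312 ← occupied
  → r_2 = 0.5312
beam 3: φ=-45°, α=165°
  dir = (cos 165°, sin 165°) = (-0.9659, 0.2588); from cell (7,4)
  next x-line at t=0.6315, next y-line at t=1.7773; Δt_x=1.0353, Δt_y=3.8637
    x: enter (6,4) at t=0.6315
    x: enter (5,4) at t=1.6668
    y: enter (5,5) at t=1.7773 ← occupied
  → r_3 = 1.7773
beam 4: φ=0°, α=210°
  dir = (cos 210°, sin 210°) = (-0.8660, -0.5000); from cell (7,4)
  next x-line at t=0.7044, next y-line at t=1.0800; Δt_x=1.1547, Δt_y=2.0000
    x: enter (6,4) at t=0.7044
    y: enter (6,3) at t=1.0800
    x: enter (5,3) at t=1.8591
    x: enter (4,3) at t=3.0138
    y: enter (4,2) at t=3.0800
    x: enter (3,2) at t=4.1685
    y: enter (3,1) at t=5.0800
    x: enter (2,1) at t=5.3232
    x: enter (1,1) at t=6.4779
    y: enter (1,0) at t=7.0800 ← occupied
  → r_4 = 7.0800
beam 5: φ=45°, α=255°
  dir = (cos 255°, sin 255°) = (-0.2588, -0.9659); from cell (7,4)
  next x-line at t=2.3569, next y-line at t=0.5590; Δt_x=3.8637, Δt_y=1.0353
    y: enter (7,3) at t=0.5590
    y: enter (7,2) at t=1.5943
    x: enter (6,2) at t=2.3569
    y: enter (6,1) at t=2.6296
    y: enter (6,0) at t=3.6649 ← occupied
  → r_5 = 3.6649
beam 6: φ=90°, α=300°
  dir = (cos 300°, sin 300°) = (0.5000, -0.8660); from cell (7,4)
  next x-line at t=0.7800, next y-line at t=0.6235; Δt_x=2.0000, Δt_y=1.1547
    y: enter (7,3) at t=0.6235
    x: enter (8,3) at t=0.7800
    y: enter (8,2) at t=1.7782
    x: enter (9,2) at t=2.7800 ← occupied
  → r_6 = 2.7800
beam 7: φ=135°, α=345°
  dir = (cos 345°, sin 345°) = (0.9659, -0.2588); from cell (7,4)
  next x-line at t=0.4038, next y-line at t=2.0864; Δt_x=1.0353, Δt_y=3.8637
    x: enter (8,4) at t=0.4038 ← occupied
  → r_7 = 0.4038

ranges = [0.4762, 0.5312, 1.7773, 7.0800, 3.6649, 2.7800, 0.4038]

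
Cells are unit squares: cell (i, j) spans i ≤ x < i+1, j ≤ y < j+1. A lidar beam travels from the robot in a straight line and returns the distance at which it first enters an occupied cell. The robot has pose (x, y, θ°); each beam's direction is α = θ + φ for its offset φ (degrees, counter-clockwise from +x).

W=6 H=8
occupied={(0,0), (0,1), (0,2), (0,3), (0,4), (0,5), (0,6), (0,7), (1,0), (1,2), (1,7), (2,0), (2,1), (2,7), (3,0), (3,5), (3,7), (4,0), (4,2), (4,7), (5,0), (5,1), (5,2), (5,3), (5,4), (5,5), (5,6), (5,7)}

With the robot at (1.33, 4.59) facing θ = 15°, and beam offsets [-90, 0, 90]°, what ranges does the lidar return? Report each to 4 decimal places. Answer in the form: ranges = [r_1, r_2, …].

ranges = [1.6461, 1.7289, 1.2750]

beam 1: φ=-90°, α=285°
  direction (0.2588, -0.9659); cell (1,4); t to first gridline: x 2.5887, y 0.6108 (then +3.8637 / +1.0353)
    (1,3) via y @ 0.6108
    (1,2) via y @ 1.6461  # hit
  → r_1 = 1.6461
beam 2: φ=0°, α=15°
  direction (0.9659, 0.2588); cell (1,4); t to first gridline: x 0.6936, y 1.5841 (then +1.0353 / +3.8637)
    (2,4) via x @ 0.6936
    (2,5) via y @ 1.5841
    (3,5) via x @ 1.7289  # hit
  → r_2 = 1.7289
beam 3: φ=90°, α=105°
  direction (-0.2588, 0.9659); cell (1,4); t to first gridline: x 1.2750, y 0.4245 (then +3.8637 / +1.0353)
    (1,5) via y @ 0.4245
    (0,5) via x @ 1.2750  # hit
  → r_3 = 1.2750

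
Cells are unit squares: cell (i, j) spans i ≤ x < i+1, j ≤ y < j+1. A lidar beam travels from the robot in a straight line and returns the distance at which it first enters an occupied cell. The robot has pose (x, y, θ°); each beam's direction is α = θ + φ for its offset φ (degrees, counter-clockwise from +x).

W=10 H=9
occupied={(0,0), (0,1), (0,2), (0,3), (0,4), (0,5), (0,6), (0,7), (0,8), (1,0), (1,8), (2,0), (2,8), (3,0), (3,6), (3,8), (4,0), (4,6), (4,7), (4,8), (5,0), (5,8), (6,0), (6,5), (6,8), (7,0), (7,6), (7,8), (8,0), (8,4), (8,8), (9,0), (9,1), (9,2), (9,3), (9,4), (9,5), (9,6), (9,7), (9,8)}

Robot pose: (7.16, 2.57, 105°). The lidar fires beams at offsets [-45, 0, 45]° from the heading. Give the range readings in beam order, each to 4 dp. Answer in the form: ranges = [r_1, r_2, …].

beam 1: φ=-45°, α=60°
  cosα=0.5000 sinα=0.8660 | (7,2) | tMaxX 1.6800 tMaxY 0.4965 | tΔX 2.0000 tΔY 1.1547
    t=0.4965 [y] (7,3)
    t=1.6512 [y] (7,4)
    t=1.6800 [x] (8,4) — stop
  → r_1 = 1.6800
beam 2: φ=0°, α=105°
  cosα=-0.2588 sinα=0.9659 | (7,2) | tMaxX 0.6182 tMaxY 0.4452 | tΔX 3.8637 tΔY 1.0353
    t=0.4452 [y] (7,3)
    t=0.6182 [x] (6,3)
    t=1.4804 [y] (6,4)
    t=2.5157 [y] (6,5) — stop
  → r_2 = 2.5157
beam 3: φ=45°, α=150°
  cosα=-0.8660 sinα=0.5000 | (7,2) | tMaxX 0.1848 tMaxY 0.8600 | tΔX 1.1547 tΔY 2.0000
    t=0.1848 [x] (6,2)
    t=0.8600 [y] (6,3)
    t=1.3395 [x] (5,3)
    t=2.4942 [x] (4,3)
    t=2.8600 [y] (4,4)
    t=3.6489 [x] (3,4)
    t=4.8036 [x] (2,4)
    t=4.8600 [y] (2,5)
    t=5.9583 [x] (1,5)
    t=6.8600 [y] (1,6)
    t=7.1130 [x] (0,6) — stop
  → r_3 = 7.1130

ranges = [1.6800, 2.5157, 7.1130]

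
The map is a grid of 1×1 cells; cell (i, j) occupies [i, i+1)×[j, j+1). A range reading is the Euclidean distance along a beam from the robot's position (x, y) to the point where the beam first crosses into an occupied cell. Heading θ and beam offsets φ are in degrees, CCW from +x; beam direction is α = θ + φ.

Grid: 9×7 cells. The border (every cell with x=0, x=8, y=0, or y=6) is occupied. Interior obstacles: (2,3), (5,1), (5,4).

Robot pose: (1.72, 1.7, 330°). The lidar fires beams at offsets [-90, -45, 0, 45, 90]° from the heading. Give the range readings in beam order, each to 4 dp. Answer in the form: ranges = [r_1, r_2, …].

beam 1: φ=-90°, α=240°
  dir = (cos 240°, sin 240°) = (-0.5000, -0.8660); from cell (1,1)
  next x-line at t=1.4400, next y-line at t=0.8083; Δt_x=2.0000, Δt_y=1.1547
    y: enter (1,0) at t=0.8083 ← occupied
  → r_1 = 0.8083
beam 2: φ=-45°, α=285°
  dir = (cos 285°, sin 285°) = (0.2588, -0.9659); from cell (1,1)
  next x-line at t=1.0818, next y-line at t=0.7247; Δt_x=3.8637, Δt_y=1.0353
    y: enter (1,0) at t=0.7247 ← occupied
  → r_2 = 0.7247
beam 3: φ=0°, α=330°
  dir = (cos 330°, sin 330°) = (0.8660, -0.5000); from cell (1,1)
  next x-line at t=0.3233, next y-line at t=1.4000; Δt_x=1.1547, Δt_y=2.0000
    x: enter (2,1) at t=0.3233
    y: enter (2,0) at t=1.4000 ← occupied
  → r_3 = 1.4000
beam 4: φ=45°, α=15°
  dir = (cos 15°, sin 15°) = (0.9659, 0.2588); from cell (1,1)
  next x-line at t=0.2899, next y-line at t=1.1591; Δt_x=1.0353, Δt_y=3.8637
    x: enter (2,1) at t=0.2899
    y: enter (2,2) at t=1.1591
    x: enter (3,2) at t=1.3252
    x: enter (4,2) at t=2.3604
    x: enter (5,2) at t=3.3957
    x: enter (6,2) at t=4.4310
    y: enter (6,3) at t=5.0228
    x: enter (7,3) at t=5.4663
    x: enter (8,3) at t=6.5015 ← occupied
  → r_4 = 6.5015
beam 5: φ=90°, α=60°
  dir = (cos 60°, sin 60°) = (0.5000, 0.8660); from cell (1,1)
  next x-line at t=0.5600, next y-line at t=0.3464; Δt_x=2.0000, Δt_y=1.1547
    y: enter (1,2) at t=0.3464
    x: enter (2,2) at t=0.5600
    y: enter (2,3) at t=1.5011 ← occupied
  → r_5 = 1.5011

ranges = [0.8083, 0.7247, 1.4000, 6.5015, 1.5011]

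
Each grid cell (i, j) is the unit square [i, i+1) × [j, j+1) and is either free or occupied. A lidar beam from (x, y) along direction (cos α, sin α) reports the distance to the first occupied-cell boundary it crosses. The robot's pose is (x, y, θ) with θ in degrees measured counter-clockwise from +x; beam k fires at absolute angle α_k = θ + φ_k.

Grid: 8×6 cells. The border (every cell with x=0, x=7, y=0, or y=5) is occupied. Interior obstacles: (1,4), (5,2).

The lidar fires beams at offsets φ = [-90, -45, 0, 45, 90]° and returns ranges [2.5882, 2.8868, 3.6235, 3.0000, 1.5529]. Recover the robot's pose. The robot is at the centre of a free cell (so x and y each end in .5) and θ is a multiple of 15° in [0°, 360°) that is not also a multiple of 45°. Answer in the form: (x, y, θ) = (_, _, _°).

Candidates: 22 free-cell centres × 16 headings = 352 poses. Raycast each; keep the one whose scan matches to 4 dp.
  (3.5, 2.5, 300°): beam 1 = 2.8868 ≠ 2.5882 ✗
  (6.5, 2.5, 15°): beam 1 = 1.5529 ≠ 2.5882 ✗
  (5.5, 1.5, 300°): beam 1 = 1.0000 ≠ 2.5882 ✗
  (6.5, 4.5, 165°): beam 1 = 0.5176 ≠ 2.5882 ✗
  (1.5, 3.5, 210°): beam 1 = 0.5774 ≠ 2.5882 ✗
  …
  (4.5, 2.5, 165°): r_1=2.5882, r_2=2.8868, r_3=3.6235, r_4=3.0000, r_5=1.5529 — all match ✓
Only this pose fits every beam.

(x, y, θ) = (4.5, 2.5, 165°)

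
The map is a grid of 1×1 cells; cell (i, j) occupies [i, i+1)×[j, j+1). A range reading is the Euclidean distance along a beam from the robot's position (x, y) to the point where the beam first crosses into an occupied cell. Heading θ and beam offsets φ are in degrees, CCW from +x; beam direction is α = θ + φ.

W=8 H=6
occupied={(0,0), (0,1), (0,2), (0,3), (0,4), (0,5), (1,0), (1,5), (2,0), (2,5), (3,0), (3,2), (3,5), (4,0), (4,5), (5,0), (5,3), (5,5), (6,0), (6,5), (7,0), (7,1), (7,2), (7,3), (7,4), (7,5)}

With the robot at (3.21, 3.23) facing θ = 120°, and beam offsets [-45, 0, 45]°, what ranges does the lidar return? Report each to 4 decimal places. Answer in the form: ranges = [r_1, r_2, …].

beam 1: φ=-45°, α=75°
  dir = (cos 75°, sin 75°) = (0.2588, 0.9659); from cell (3,3)
  next x-line at t=3.0523, next y-line at t=0.7972; Δt_x=3.8637, Δt_y=1.0353
    y: enter (3,4) at t=0.7972
    y: enter (3,5) at t=1.8324 ← occupied
  → r_1 = 1.8324
beam 2: φ=0°, α=120°
  dir = (cos 120°, sin 120°) = (-0.5000, 0.8660); from cell (3,3)
  next x-line at t=0.4200, next y-line at t=0.8891; Δt_x=2.0000, Δt_y=1.1547
    x: enter (2,3) at t=0.4200
    y: enter (2,4) at t=0.8891
    y: enter (2,5) at t=2.0438 ← occupied
  → r_2 = 2.0438
beam 3: φ=45°, α=165°
  dir = (cos 165°, sin 165°) = (-0.9659, 0.2588); from cell (3,3)
  next x-line at t=0.2174, next y-line at t=2.9751; Δt_x=1.0353, Δt_y=3.8637
    x: enter (2,3) at t=0.2174
    x: enter (1,3) at t=1.2527
    x: enter (0,3) at t=2.2880 ← occupied
  → r_3 = 2.2880

ranges = [1.8324, 2.0438, 2.2880]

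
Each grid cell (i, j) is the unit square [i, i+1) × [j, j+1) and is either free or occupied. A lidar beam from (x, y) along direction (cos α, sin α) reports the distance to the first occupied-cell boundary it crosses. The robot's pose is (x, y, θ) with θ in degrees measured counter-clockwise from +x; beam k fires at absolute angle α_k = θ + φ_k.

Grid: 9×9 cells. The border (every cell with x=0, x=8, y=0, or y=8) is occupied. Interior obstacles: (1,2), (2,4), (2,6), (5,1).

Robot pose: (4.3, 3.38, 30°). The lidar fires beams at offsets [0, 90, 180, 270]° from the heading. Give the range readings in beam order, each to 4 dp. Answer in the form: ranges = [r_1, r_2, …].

ranges = [4.2724, 3.0253, 2.6558, 1.5935]

beam 1: φ=0°, α=30°
  direction (0.8660, 0.5000); cell (4,3); t to first gridline: x 0.8083, y 1.2400 (then +1.1547 / +2.0000)
    (5,3) via x @ 0.8083
    (5,4) via y @ 1.2400
    (6,4) via x @ 1.9630
    (7,4) via x @ 3.1177
    (7,5) via y @ 3.2400
    (8,5) via x @ 4.2724  # hit
  → r_1 = 4.2724
beam 2: φ=90°, α=120°
  direction (-0.5000, 0.8660); cell (4,3); t to first gridline: x 0.6000, y 0.7159 (then +2.0000 / +1.1547)
    (3,3) via x @ 0.6000
    (3,4) via y @ 0.7159
    (3,5) via y @ 1.8706
    (2,5) via x @ 2.6000
    (2,6) via y @ 3.0253  # hit
  → r_2 = 3.0253
beam 3: φ=180°, α=210°
  direction (-0.8660, -0.5000); cell (4,3); t to first gridline: x 0.3464, y 0.7600 (then +1.1547 / +2.0000)
    (3,3) via x @ 0.3464
    (3,2) via y @ 0.7600
    (2,2) via x @ 1.5011
    (1,2) via x @ 2.6558  # hit
  → r_3 = 2.6558
beam 4: φ=270°, α=300°
  direction (0.5000, -0.8660); cell (4,3); t to first gridline: x 1.4000, y 0.4388 (then +2.0000 / +1.1547)
    (4,2) via y @ 0.4388
    (5,2) via x @ 1.4000
    (5,1) via y @ 1.5935  # hit
  → r_4 = 1.5935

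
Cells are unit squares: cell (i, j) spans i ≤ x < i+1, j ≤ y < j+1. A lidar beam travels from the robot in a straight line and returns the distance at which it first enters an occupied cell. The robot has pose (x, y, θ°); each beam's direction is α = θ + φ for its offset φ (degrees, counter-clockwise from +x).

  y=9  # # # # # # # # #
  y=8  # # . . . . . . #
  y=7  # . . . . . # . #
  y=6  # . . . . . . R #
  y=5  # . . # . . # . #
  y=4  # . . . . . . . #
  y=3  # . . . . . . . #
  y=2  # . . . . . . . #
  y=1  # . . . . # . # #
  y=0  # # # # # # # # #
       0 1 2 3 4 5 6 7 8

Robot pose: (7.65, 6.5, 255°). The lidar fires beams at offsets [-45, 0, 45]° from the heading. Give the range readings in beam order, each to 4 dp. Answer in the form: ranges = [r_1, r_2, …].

beam 1: φ=-45°, α=210°
  dir = (cos 210°, sin 210°) = (-0.8660, -0.5000); from cell (7,6)
  next x-line at t=0.7506, next y-line at t=1.0000; Δt_x=1.1547, Δt_y=2.0000
    x: enter (6,6) at t=0.7506
    y: enter (6,5) at t=1.0000 ← occupied
  → r_1 = 1.0000
beam 2: φ=0°, α=255°
  dir = (cos 255°, sin 255°) = (-0.2588, -0.9659); from cell (7,6)
  next x-line at t=2.5114, next y-line at t=0.5176; Δt_x=3.8637, Δt_y=1.0353
    y: enter (7,5) at t=0.5176
    y: enter (7,4) at t=1.5529
    x: enter (6,4) at t=2.5114
    y: enter (6,3) at t=2.5882
    y: enter (6,2) at t=3.6235
    y: enter (6,1) at t=4.6587
    y: enter (6,0) at t=5.6940 ← occupied
  → r_2 = 5.6940
beam 3: φ=45°, α=300°
  dir = (cos 300°, sin 300°) = (0.5000, -0.8660); from cell (7,6)
  next x-line at t=0.7000, next y-line at t=0.5774; Δt_x=2.0000, Δt_y=1.1547
    y: enter (7,5) at t=0.5774
    x: enter (8,5) at t=0.7000 ← occupied
  → r_3 = 0.7000

ranges = [1.0000, 5.6940, 0.7000]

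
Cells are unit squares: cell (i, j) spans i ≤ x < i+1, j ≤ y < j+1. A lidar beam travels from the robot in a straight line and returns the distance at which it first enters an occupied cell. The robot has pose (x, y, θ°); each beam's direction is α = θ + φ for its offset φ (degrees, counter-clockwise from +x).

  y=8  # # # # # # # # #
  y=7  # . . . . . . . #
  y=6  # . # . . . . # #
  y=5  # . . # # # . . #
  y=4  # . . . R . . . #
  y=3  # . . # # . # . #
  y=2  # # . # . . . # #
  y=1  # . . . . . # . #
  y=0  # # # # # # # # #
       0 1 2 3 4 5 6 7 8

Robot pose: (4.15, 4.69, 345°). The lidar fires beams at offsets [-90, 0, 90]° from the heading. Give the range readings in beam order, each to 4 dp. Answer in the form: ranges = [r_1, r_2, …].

beam 1: φ=-90°, α=255°
  direction (-0.2588, -0.9659); cell (4,4); t to first gridline: x 0.5796, y 0.7143 (then +3.8637 / +1.0353)
    (3,4) via x @ 0.5796
    (3,3) via y @ 0.7143  # hit
  → r_1 = 0.7143
beam 2: φ=0°, α=345°
  direction (0.9659, -0.2588); cell (4,4); t to first gridline: x 0.8800, y 2.6660 (then +1.0353 / +3.8637)
    (5,4) via x @ 0.8800
    (6,4) via x @ 1.9153
    (6,3) via y @ 2.6660  # hit
  → r_2 = 2.6660
beam 3: φ=90°, α=75°
  direction (0.2588, 0.9659); cell (4,4); t to first gridline: x 3.2841, y 0.3209 (then +3.8637 / +1.0353)
    (4,5) via y @ 0.3209  # hit
  → r_3 = 0.3209

ranges = [0.7143, 2.6660, 0.3209]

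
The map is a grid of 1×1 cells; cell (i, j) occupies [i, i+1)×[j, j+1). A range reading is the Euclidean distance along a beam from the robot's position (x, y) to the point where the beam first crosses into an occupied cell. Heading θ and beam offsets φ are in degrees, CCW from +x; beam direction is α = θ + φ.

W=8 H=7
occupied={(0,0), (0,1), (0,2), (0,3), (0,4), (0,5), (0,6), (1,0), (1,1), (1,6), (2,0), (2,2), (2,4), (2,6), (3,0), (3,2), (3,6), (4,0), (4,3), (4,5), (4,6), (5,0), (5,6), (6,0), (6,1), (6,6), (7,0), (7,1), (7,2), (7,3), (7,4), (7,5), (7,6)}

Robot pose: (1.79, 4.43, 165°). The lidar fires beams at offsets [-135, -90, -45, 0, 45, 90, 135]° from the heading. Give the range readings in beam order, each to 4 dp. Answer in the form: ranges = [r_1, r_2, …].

ranges = [0.2425, 1.6254, 1.5800, 0.8179, 0.9122, 2.5157, 0.4200]

beam 1: φ=-135°, α=30°
  dir = (cos 30°, sin 30°) = (0.8660, 0.5000); from cell (1,4)
  next x-line at t=0.2425, next y-line at t=1.1400; Δt_x=1.1547, Δt_y=2.0000
    x: enter (2,4) at t=0.2425 ← occupied
  → r_1 = 0.2425
beam 2: φ=-90°, α=75°
  dir = (cos 75°, sin 75°) = (0.2588, 0.9659); from cell (1,4)
  next x-line at t=0.8114, next y-line at t=0.5901; Δt_x=3.8637, Δt_y=1.0353
    y: enter (1,5) at t=0.5901
    x: enter (2,5) at t=0.8114
    y: enter (2,6) at t=1.6254 ← occupied
  → r_2 = 1.6254
beam 3: φ=-45°, α=120°
  dir = (cos 120°, sin 120°) = (-0.5000, 0.8660); from cell (1,4)
  next x-line at t=1.5800, next y-line at t=0.6582; Δt_x=2.0000, Δt_y=1.1547
    y: enter (1,5) at t=0.6582
    x: enter (0,5) at t=1.5800 ← occupied
  → r_3 = 1.5800
beam 4: φ=0°, α=165°
  dir = (cos 165°, sin 165°) = (-0.9659, 0.2588); from cell (1,4)
  next x-line at t=0.8179, next y-line at t=2.2023; Δt_x=1.0353, Δt_y=3.8637
    x: enter (0,4) at t=0.8179 ← occupied
  → r_4 = 0.8179
beam 5: φ=45°, α=210°
  dir = (cos 210°, sin 210°) = (-0.8660, -0.5000); from cell (1,4)
  next x-line at t=0.9122, next y-line at t=0.8600; Δt_x=1.1547, Δt_y=2.0000
    y: enter (1,3) at t=0.8600
    x: enter (0,3) at t=0.9122 ← occupied
  → r_5 = 0.9122
beam 6: φ=90°, α=255°
  dir = (cos 255°, sin 255°) = (-0.2588, -0.9659); from cell (1,4)
  next x-line at t=3.0523, next y-line at t=0.4452; Δt_x=3.8637, Δt_y=1.0353
    y: enter (1,3) at t=0.4452
    y: enter (1,2) at t=1.4804
    y: enter (1,1) at t=2.5157 ← occupied
  → r_6 = 2.5157
beam 7: φ=135°, α=300°
  dir = (cos 300°, sin 300°) = (0.5000, -0.8660); from cell (1,4)
  next x-line at t=0.4200, next y-line at t=0.4965; Δt_x=2.0000, Δt_y=1.1547
    x: enter (2,4) at t=0.4200 ← occupied
  → r_7 = 0.4200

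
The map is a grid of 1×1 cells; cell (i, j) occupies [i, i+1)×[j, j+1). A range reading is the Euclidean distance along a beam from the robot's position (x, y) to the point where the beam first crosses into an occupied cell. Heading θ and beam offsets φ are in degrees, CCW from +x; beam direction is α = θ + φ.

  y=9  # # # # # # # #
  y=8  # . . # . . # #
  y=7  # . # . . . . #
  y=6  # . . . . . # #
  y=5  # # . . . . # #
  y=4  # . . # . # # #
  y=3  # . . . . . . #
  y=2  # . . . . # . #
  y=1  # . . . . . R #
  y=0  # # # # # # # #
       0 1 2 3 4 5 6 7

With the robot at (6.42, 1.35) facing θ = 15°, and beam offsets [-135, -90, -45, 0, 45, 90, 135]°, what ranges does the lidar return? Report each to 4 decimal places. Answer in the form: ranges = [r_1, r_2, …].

beam 1: φ=-135°, α=240°
  direction (-0.5000, -0.8660); cell (6,1); t to first gridline: x 0.8400, y 0.4041 (then +2.0000 / +1.1547)
    (6,0) via y @ 0.4041  # hit
  → r_1 = 0.4041
beam 2: φ=-90°, α=285°
  direction (0.2588, -0.9659); cell (6,1); t to first gridline: x 2.2409, y 0.3623 (then +3.8637 / +1.0353)
    (6,0) via y @ 0.3623  # hit
  → r_2 = 0.3623
beam 3: φ=-45°, α=330°
  direction (0.8660, -0.5000); cell (6,1); t to first gridline: x 0.6697, y 0.7000 (then +1.1547 / +2.0000)
    (7,1) via x @ 0.6697  # hit
  → r_3 = 0.6697
beam 4: φ=0°, α=15°
  direction (0.9659, 0.2588); cell (6,1); t to first gridline: x 0.6005, y 2.5114 (then +1.0353 / +3.8637)
    (7,1) via x @ 0.6005  # hit
  → r_4 = 0.6005
beam 5: φ=45°, α=60°
  direction (0.5000, 0.8660); cell (6,1); t to first gridline: x 1.1600, y 0.7506 (then +2.0000 / +1.1547)
    (6,2) via y @ 0.7506
    (7,2) via x @ 1.1600  # hit
  → r_5 = 1.1600
beam 6: φ=90°, α=105°
  direction (-0.2588, 0.9659); cell (6,1); t to first gridline: x 1.6228, y 0.6729 (then +3.8637 / +1.0353)
    (6,2) via y @ 0.6729
    (5,2) via x @ 1.6228  # hit
  → r_6 = 1.6228
beam 7: φ=135°, α=150°
  direction (-0.8660, 0.5000); cell (6,1); t to first gridline: x 0.4850, y 1.3000 (then +1.1547 / +2.0000)
    (5,1) via x @ 0.4850
    (5,2) via y @ 1.3000  # hit
  → r_7 = 1.3000

ranges = [0.4041, 0.3623, 0.6697, 0.6005, 1.1600, 1.6228, 1.3000]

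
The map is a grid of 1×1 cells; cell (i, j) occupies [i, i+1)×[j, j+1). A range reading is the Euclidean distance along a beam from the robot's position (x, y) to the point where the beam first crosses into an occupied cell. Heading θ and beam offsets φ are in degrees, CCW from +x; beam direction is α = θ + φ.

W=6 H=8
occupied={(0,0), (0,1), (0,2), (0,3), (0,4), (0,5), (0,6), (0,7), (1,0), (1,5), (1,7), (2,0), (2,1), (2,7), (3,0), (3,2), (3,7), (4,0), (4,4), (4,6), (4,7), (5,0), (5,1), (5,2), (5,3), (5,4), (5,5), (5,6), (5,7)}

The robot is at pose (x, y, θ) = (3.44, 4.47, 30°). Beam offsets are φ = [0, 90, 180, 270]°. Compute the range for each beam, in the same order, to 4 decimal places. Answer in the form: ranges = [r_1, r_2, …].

beam 1: φ=0°, α=30°
  d=(0.8660,0.5000)  start (3,4)  tX=0.6466 tY=1.0600  stride 1/|dx|=1.1547 1/|dy|=2.0000
    cross x-line → (4,4), t=0.6466 (wall)
  → r_1 = 0.6466
beam 2: φ=90°, α=120°
  d=(-0.5000,0.8660)  start (3,4)  tX=0.8800 tY=0.6120  stride 1/|dx|=2.0000 1/|dy|=1.1547
    cross y-line → (3,5), t=0.6120
    cross x-line → (2,5), t=0.8800
    cross y-line → (2,6), t=1.7667
    cross x-line → (1,6), t=2.8800
    cross y-line → (1,7), t=2.9214 (wall)
  → r_2 = 2.9214
beam 3: φ=180°, α=210°
  d=(-0.8660,-0.5000)  start (3,4)  tX=0.5081 tY=0.9400  stride 1/|dx|=1.1547 1/|dy|=2.0000
    cross x-line → (2,4), t=0.5081
    cross y-line → (2,3), t=0.9400
    cross x-line → (1,3), t=1.6628
    cross x-line → (0,3), t=2.8175 (wall)
  → r_3 = 2.8175
beam 4: φ=270°, α=300°
  d=(0.5000,-0.8660)  start (3,4)  tX=1.1200 tY=0.5427  stride 1/|dx|=2.0000 1/|dy|=1.1547
    cross y-line → (3,3), t=0.5427
    cross x-line → (4,3), t=1.1200
    cross y-line → (4,2), t=1.6974
    cross y-line → (4,1), t=2.8521
    cross x-line → (5,1), t=3.1200 (wall)
  → r_4 = 3.1200

ranges = [0.6466, 2.9214, 2.8175, 3.1200]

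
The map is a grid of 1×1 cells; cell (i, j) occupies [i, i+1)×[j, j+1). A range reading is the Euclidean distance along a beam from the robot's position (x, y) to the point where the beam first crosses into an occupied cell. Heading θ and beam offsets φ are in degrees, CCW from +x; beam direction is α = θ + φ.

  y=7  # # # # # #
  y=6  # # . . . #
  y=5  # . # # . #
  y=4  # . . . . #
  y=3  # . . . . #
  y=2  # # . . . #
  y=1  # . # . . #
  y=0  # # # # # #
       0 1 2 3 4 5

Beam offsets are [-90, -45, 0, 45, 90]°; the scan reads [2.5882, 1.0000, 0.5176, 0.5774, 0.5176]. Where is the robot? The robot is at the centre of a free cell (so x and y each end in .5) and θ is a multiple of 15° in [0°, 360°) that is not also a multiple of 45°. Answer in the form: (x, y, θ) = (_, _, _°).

(x, y, θ) = (2.5, 6.5, 75°)

The pose lattice has 19·16 = 304 candidates. Test each by forward raycasting.
  (2.5, 6.5, 150°): beam 1 = 0.5774 ≠ 2.5882 ✗
  (4.5, 2.5, 30°): beam 1 = 1.0000 ≠ 2.5882 ✗
  (2.5, 4.5, 285°): beam 1 = 1.5529 ≠ 2.5882 ✗
  …
  (2.5, 6.5, 75°): r_1=2.5882, r_2=1.0000, r_3=0.5176, r_4=0.5774, r_5=0.5176 — all match ✓
No second candidate reproduces the full scan.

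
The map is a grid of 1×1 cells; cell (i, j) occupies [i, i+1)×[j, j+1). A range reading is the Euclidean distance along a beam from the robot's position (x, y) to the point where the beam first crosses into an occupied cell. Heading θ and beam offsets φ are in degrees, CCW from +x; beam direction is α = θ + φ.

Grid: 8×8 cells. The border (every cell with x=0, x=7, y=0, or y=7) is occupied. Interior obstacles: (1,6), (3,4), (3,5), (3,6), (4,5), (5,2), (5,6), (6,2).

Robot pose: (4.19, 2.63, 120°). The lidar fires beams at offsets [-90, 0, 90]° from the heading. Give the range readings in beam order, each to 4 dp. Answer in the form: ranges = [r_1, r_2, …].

beam 1: φ=-90°, α=30°
  cosα=0.8660 sinα=0.5000 | (4,2) | tMaxX 0.9353 tMaxY 0.7400 | tΔX 1.1547 tΔY 2.0000
    t=0.7400 [y] (4,3)
    t=0.9353 [x] (5,3)
    t=2.0900 [x] (6,3)
    t=2.7400 [y] (6,4)
    t=3.2447 [x] (7,4) — stop
  → r_1 = 3.2447
beam 2: φ=0°, α=120°
  cosα=-0.5000 sinα=0.8660 | (4,2) | tMaxX 0.3800 tMaxY 0.4272 | tΔX 2.0000 tΔY 1.1547
    t=0.3800 [x] (3,2)
    t=0.4272 [y] (3,3)
    t=1.5819 [y] (3,4) — stop
  → r_2 = 1.5819
beam 3: φ=90°, α=210°
  cosα=-0.8660 sinα=-0.5000 | (4,2) | tMaxX 0.2194 tMaxY 1.2600 | tΔX 1.1547 tΔY 2.0000
    t=0.2194 [x] (3,2)
    t=1.2600 [y] (3,1)
    t=1.3741 [x] (2,1)
    t=2.5288 [x] (1,1)
    t=3.2600 [y] (1,0) — stop
  → r_3 = 3.2600

ranges = [3.2447, 1.5819, 3.2600]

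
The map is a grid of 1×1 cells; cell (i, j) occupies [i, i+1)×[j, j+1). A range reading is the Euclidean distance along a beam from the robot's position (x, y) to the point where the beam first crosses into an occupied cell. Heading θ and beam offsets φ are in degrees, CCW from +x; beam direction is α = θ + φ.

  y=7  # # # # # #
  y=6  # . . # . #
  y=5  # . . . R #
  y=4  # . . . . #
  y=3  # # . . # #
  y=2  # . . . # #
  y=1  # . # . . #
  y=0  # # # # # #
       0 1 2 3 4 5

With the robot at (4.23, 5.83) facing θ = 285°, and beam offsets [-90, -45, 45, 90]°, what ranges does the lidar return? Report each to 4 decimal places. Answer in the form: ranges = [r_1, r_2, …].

ranges = [3.3439, 4.4225, 0.8891, 0.7972]

beam 1: φ=-90°, α=195°
  dir = (cos 195°, sin 195°) = (-0.9659, -0.2588); from cell (4,5)
  next x-line at t=0.2381, next y-line at t=3.2069; Δt_x=1.0353, Δt_y=3.8637
    x: enter (3,5) at t=0.2381
    x: enter (2,5) at t=1.2734
    x: enter (1,5) at t=2.3087
    y: enter (1,4) at t=3.2069
    x: enter (0,4) at t=3.3439 ← occupied
  → r_1 = 3.3439
beam 2: φ=-45°, α=240°
  dir = (cos 240°, sin 240°) = (-0.5000, -0.8660); from cell (4,5)
  next x-line at t=0.4600, next y-line at t=0.9584; Δt_x=2.0000, Δt_y=1.1547
    x: enter (3,5) at t=0.4600
    y: enter (3,4) at t=0.9584
    y: enter (3,3) at t=2.1131
    x: enter (2,3) at t=2.4600
    y: enter (2,2) at t=3.2678
    y: enter (2,1) at t=4.4225 ← occupied
  → r_2 = 4.4225
beam 3: φ=45°, α=330°
  dir = (cos 330°, sin 330°) = (0.8660, -0.5000); from cell (4,5)
  next x-line at t=0.8891, next y-line at t=1.6600; Δt_x=1.1547, Δt_y=2.0000
    x: enter (5,5) at t=0.8891 ← occupied
  → r_3 = 0.8891
beam 4: φ=90°, α=15°
  dir = (cos 15°, sin 15°) = (0.9659, 0.2588); from cell (4,5)
  next x-line at t=0.7972, next y-line at t=0.6568; Δt_x=1.0353, Δt_y=3.8637
    y: enter (4,6) at t=0.6568
    x: enter (5,6) at t=0.7972 ← occupied
  → r_4 = 0.7972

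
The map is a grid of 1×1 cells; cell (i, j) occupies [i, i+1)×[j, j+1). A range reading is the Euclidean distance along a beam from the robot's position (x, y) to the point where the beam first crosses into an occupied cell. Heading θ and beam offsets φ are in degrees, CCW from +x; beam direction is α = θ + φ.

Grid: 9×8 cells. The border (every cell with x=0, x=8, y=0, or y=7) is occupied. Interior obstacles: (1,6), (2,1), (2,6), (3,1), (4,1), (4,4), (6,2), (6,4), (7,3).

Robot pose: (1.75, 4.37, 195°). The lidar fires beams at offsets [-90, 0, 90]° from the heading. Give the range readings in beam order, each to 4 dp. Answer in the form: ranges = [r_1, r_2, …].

ranges = [1.6875, 0.7765, 2.4536]

beam 1: φ=-90°, α=105°
  cosα=-0.2588 sinα=0.9659 | (1,4) | tMaxX 2.8978 tMaxY 0.6522 | tΔX 3.8637 tΔY 1.0353
    t=0.6522 [y] (1,5)
    t=1.6875 [y] (1,6) — stop
  → r_1 = 1.6875
beam 2: φ=0°, α=195°
  cosα=-0.9659 sinα=-0.2588 | (1,4) | tMaxX 0.7765 tMaxY 1.4296 | tΔX 1.0353 tΔY 3.8637
    t=0.7765 [x] (0,4) — stop
  → r_2 = 0.7765
beam 3: φ=90°, α=285°
  cosα=0.2588 sinα=-0.9659 | (1,4) | tMaxX 0.9659 tMaxY 0.3831 | tΔX 3.8637 tΔY 1.0353
    t=0.3831 [y] (1,3)
    t=0.9659 [x] (2,3)
    t=1.4183 [y] (2,2)
    t=2.4536 [y] (2,1) — stop
  → r_3 = 2.4536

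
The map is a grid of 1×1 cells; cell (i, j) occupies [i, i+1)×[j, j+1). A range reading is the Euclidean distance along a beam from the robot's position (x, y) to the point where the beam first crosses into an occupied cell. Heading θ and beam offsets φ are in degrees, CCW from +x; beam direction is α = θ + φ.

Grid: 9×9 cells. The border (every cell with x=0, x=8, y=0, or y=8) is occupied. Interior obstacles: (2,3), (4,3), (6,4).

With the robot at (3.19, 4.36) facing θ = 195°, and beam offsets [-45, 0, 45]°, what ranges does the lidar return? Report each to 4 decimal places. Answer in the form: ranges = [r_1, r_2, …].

ranges = [2.5288, 2.2673, 0.4157]

beam 1: φ=-45°, α=150°
  cosα=-0.8660 sinα=0.5000 | (3,4) | tMaxX 0.2194 tMaxY 1.2800 | tΔX 1.1547 tΔY 2.0000
    t=0.2194 [x] (2,4)
    t=1.2800 [y] (2,5)
    t=1.3741 [x] (1,5)
    t=2.5288 [x] (0,5) — stop
  → r_1 = 2.5288
beam 2: φ=0°, α=195°
  cosα=-0.9659 sinα=-0.2588 | (3,4) | tMaxX 0.1967 tMaxY 1.3909 | tΔX 1.0353 tΔY 3.8637
    t=0.1967 [x] (2,4)
    t=1.2320 [x] (1,4)
    t=1.3909 [y] (1,3)
    t=2.2673 [x] (0,3) — stop
  → r_2 = 2.2673
beam 3: φ=45°, α=240°
  cosα=-0.5000 sinα=-0.8660 | (3,4) | tMaxX 0.3800 tMaxY 0.4157 | tΔX 2.0000 tΔY 1.1547
    t=0.3800 [x] (2,4)
    t=0.4157 [y] (2,3) — stop
  → r_3 = 0.4157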